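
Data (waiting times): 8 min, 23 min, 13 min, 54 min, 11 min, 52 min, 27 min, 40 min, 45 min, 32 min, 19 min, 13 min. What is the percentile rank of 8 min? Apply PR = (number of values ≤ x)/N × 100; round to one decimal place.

8.3

N = 12.
Strictly below 8: 0. Equal to 8: 1.
PR = 1/12 × 100 = 8.3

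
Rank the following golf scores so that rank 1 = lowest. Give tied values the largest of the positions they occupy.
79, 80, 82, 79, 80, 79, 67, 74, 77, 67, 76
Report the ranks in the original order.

8, 10, 11, 8, 10, 8, 2, 3, 5, 2, 4

Sorted (ascending): 67, 67, 74, 76, 77, 79, 79, 79, 80, 80, 82
The 2 values of 67 occupy positions 1–2 → each gets rank 2.
The 3 values of 79 occupy positions 6–8 → each gets rank 8.
The 2 values of 80 occupy positions 9–10 → each gets rank 10.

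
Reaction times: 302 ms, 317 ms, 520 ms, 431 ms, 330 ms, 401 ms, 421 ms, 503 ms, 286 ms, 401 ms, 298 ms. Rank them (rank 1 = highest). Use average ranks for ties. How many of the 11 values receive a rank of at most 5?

4

Sorted (descending): 520, 503, 431, 421, 401, 401, 330, 317, 302, 298, 286
The 2 values of 401 occupy positions 5–6 → average rank (5+6)/2 = 5.5.
Ranks ≤ 5: {1, 2, 3, 4} → 4 values.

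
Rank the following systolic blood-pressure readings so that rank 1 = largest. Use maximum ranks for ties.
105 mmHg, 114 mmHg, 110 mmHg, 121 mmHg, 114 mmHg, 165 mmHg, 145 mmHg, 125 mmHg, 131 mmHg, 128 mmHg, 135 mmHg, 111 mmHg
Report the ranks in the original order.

12, 9, 11, 7, 9, 1, 2, 6, 4, 5, 3, 10

Sorted (descending): 165, 145, 135, 131, 128, 125, 121, 114, 114, 111, 110, 105
The 2 values of 114 occupy positions 8–9 → each gets rank 9.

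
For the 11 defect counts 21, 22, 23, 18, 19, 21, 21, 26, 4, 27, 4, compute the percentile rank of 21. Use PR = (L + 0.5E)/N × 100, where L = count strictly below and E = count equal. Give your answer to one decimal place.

50.0

N = 11.
Strictly below 21: 4. Equal to 21: 3.
PR = (4 + 0.5·3)/11 × 100 = 50.0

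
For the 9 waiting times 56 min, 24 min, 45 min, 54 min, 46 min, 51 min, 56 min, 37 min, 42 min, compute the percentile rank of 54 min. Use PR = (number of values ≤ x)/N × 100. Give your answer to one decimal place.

N = 9.
Strictly below 54: 6. Equal to 54: 1.
PR = 7/9 × 100 = 77.8

77.8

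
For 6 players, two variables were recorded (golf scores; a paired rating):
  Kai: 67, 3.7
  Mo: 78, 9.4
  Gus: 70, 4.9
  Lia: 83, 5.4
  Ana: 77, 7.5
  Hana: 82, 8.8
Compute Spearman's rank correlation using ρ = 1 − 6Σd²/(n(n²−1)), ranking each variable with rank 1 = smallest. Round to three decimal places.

0.600

Ranks of variable 1: 1, 4, 2, 6, 3, 5
Ranks of variable 2: 1, 6, 2, 3, 4, 5
d = r₁ − r₂: 0, -2, 0, 3, -1, 0
d²: 0, 4, 0, 9, 1, 0; Σd² = 14
ρ = 1 − 6·14/(6·35) = 1 − 84/210 = 0.600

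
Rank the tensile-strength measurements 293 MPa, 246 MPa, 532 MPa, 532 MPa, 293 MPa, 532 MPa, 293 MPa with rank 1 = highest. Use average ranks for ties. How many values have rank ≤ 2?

3

Sorted (descending): 532, 532, 532, 293, 293, 293, 246
The 3 values of 532 occupy positions 1–3 → average rank 2.
The 3 values of 293 occupy positions 4–6 → average rank 5.
Ranks ≤ 2: {2, 2, 2} → 3 values.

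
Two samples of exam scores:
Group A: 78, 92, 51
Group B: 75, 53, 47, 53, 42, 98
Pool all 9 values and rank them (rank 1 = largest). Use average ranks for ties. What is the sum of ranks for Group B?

33

Sorted (descending): 98, 92, 78, 75, 53, 53, 51, 47, 42
The 2 values of 53 occupy positions 5–6 → average rank (5+6)/2 = 5.5.
Group B values → pooled ranks: 75→4, 53→5.5, 47→8, 53→5.5, 42→9, 98→1
Rank sum = 4 + 5.5 + 8 + 5.5 + 9 + 1 = 33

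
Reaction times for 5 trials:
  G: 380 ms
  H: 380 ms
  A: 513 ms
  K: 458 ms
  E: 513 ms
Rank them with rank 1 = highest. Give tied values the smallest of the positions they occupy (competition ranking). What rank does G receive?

Sorted (descending): 513, 513, 458, 380, 380
The 2 values of 513 occupy positions 1–2 → each gets rank 1.
The 2 values of 380 occupy positions 4–5 → each gets rank 4.
G has value 380 ms → rank 4.

4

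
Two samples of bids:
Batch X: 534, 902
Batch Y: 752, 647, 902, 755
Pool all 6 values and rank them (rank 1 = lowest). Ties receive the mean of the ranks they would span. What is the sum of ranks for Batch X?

6.5

Sorted (ascending): 534, 647, 752, 755, 902, 902
The 2 values of 902 occupy positions 5–6 → average rank (5+6)/2 = 5.5.
Batch X values → pooled ranks: 534→1, 902→5.5
Rank sum = 1 + 5.5 = 6.5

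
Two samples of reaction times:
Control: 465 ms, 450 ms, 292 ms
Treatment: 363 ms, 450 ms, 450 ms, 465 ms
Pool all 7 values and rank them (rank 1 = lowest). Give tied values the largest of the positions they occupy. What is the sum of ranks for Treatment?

19

Sorted (ascending): 292, 363, 450, 450, 450, 465, 465
The 3 values of 450 occupy positions 3–5 → each gets rank 5.
The 2 values of 465 occupy positions 6–7 → each gets rank 7.
Treatment values → pooled ranks: 363→2, 450→5, 450→5, 465→7
Rank sum = 2 + 5 + 5 + 7 = 19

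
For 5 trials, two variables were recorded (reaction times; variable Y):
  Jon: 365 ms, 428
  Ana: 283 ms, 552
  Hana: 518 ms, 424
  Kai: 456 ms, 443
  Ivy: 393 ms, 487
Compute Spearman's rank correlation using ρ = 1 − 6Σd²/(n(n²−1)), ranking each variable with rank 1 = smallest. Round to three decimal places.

Ranks of variable 1: 2, 1, 5, 4, 3
Ranks of variable 2: 2, 5, 1, 3, 4
d = r₁ − r₂: 0, -4, 4, 1, -1
d²: 0, 16, 16, 1, 1; Σd² = 34
ρ = 1 − 6·34/(5·24) = 1 − 204/120 = -0.700

-0.700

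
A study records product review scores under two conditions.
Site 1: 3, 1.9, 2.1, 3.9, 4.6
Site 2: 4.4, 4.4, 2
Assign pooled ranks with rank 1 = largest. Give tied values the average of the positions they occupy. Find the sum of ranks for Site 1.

Sorted (descending): 4.6, 4.4, 4.4, 3.9, 3, 2.1, 2, 1.9
The 2 values of 4.4 occupy positions 2–3 → average rank (2+3)/2 = 2.5.
Site 1 values → pooled ranks: 3→5, 1.9→8, 2.1→6, 3.9→4, 4.6→1
Rank sum = 5 + 8 + 6 + 4 + 1 = 24

24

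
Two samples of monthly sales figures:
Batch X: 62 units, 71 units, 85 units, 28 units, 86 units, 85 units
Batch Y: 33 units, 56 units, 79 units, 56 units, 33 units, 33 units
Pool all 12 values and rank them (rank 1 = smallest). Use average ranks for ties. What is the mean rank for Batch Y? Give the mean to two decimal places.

Sorted (ascending): 28, 33, 33, 33, 56, 56, 62, 71, 79, 85, 85, 86
The 3 values of 33 occupy positions 2–4 → average rank 3.
The 2 values of 56 occupy positions 5–6 → average rank (5+6)/2 = 5.5.
The 2 values of 85 occupy positions 10–11 → average rank (10+11)/2 = 10.5.
Batch Y values → pooled ranks: 33→3, 56→5.5, 79→9, 56→5.5, 33→3, 33→3
Mean rank = (3 + 5.5 + 9 + 5.5 + 3 + 3) / 6 = 4.83

4.83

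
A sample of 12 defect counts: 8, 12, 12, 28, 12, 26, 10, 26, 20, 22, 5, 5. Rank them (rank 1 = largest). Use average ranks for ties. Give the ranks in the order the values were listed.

Sorted (descending): 28, 26, 26, 22, 20, 12, 12, 12, 10, 8, 5, 5
The 2 values of 26 occupy positions 2–3 → average rank (2+3)/2 = 2.5.
The 3 values of 12 occupy positions 6–8 → average rank 7.
The 2 values of 5 occupy positions 11–12 → average rank (11+12)/2 = 11.5.

10, 7, 7, 1, 7, 2.5, 9, 2.5, 5, 4, 11.5, 11.5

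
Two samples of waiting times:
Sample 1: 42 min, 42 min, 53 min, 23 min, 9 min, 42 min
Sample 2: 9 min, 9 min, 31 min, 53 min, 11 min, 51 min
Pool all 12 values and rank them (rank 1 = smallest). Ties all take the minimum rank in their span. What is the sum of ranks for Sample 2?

33

Sorted (ascending): 9, 9, 9, 11, 23, 31, 42, 42, 42, 51, 53, 53
The 3 values of 9 occupy positions 1–3 → each gets rank 1.
The 3 values of 42 occupy positions 7–9 → each gets rank 7.
The 2 values of 53 occupy positions 11–12 → each gets rank 11.
Sample 2 values → pooled ranks: 9→1, 9→1, 31→6, 53→11, 11→4, 51→10
Rank sum = 1 + 1 + 6 + 11 + 4 + 10 = 33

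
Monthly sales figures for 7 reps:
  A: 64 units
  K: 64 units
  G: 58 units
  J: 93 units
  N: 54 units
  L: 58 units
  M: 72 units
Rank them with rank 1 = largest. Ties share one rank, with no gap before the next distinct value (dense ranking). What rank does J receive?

Sorted (descending): 93, 72, 64, 64, 58, 58, 54
The 2 values of 64 share dense rank 3.
The 2 values of 58 share dense rank 4.
Remaining distinct values take the next consecutive integers.
J has value 93 units → rank 1.

1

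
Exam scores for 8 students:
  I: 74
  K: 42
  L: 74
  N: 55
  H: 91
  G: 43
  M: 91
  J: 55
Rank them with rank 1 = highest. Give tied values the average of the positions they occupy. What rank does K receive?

8

Sorted (descending): 91, 91, 74, 74, 55, 55, 43, 42
The 2 values of 91 occupy positions 1–2 → average rank (1+2)/2 = 1.5.
The 2 values of 74 occupy positions 3–4 → average rank (3+4)/2 = 3.5.
The 2 values of 55 occupy positions 5–6 → average rank (5+6)/2 = 5.5.
K has value 42 → rank 8.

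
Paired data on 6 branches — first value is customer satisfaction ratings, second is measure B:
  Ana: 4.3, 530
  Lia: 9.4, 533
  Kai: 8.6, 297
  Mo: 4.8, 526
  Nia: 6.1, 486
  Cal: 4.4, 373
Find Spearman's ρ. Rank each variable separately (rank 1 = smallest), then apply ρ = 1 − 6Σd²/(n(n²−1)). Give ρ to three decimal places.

Ranks of variable 1: 1, 6, 5, 3, 4, 2
Ranks of variable 2: 5, 6, 1, 4, 3, 2
d = r₁ − r₂: -4, 0, 4, -1, 1, 0
d²: 16, 0, 16, 1, 1, 0; Σd² = 34
ρ = 1 − 6·34/(6·35) = 1 − 204/210 = 0.029

0.029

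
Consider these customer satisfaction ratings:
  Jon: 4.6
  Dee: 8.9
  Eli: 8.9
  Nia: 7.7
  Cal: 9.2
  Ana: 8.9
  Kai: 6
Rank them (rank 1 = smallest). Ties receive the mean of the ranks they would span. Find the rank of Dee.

5

Sorted (ascending): 4.6, 6, 7.7, 8.9, 8.9, 8.9, 9.2
The 3 values of 8.9 occupy positions 4–6 → average rank 5.
Dee has value 8.9 → rank 5.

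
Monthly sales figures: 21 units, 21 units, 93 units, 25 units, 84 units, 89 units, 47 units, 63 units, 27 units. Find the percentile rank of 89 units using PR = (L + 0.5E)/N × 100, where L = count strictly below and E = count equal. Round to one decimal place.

N = 9.
Strictly below 89: 7. Equal to 89: 1.
PR = (7 + 0.5·1)/9 × 100 = 83.3

83.3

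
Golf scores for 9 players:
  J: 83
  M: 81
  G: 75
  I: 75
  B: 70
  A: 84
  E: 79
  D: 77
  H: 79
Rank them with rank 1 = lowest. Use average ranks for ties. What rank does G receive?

Sorted (ascending): 70, 75, 75, 77, 79, 79, 81, 83, 84
The 2 values of 75 occupy positions 2–3 → average rank (2+3)/2 = 2.5.
The 2 values of 79 occupy positions 5–6 → average rank (5+6)/2 = 5.5.
G has value 75 → rank 2.5.

2.5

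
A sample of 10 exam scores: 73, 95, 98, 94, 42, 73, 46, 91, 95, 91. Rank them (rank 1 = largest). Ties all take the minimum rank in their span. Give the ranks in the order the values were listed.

7, 2, 1, 4, 10, 7, 9, 5, 2, 5

Sorted (descending): 98, 95, 95, 94, 91, 91, 73, 73, 46, 42
The 2 values of 95 occupy positions 2–3 → each gets rank 2.
The 2 values of 91 occupy positions 5–6 → each gets rank 5.
The 2 values of 73 occupy positions 7–8 → each gets rank 7.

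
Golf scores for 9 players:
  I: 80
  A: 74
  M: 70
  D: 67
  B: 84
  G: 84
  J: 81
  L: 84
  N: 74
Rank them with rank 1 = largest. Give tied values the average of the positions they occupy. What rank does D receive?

Sorted (descending): 84, 84, 84, 81, 80, 74, 74, 70, 67
The 3 values of 84 occupy positions 1–3 → average rank 2.
The 2 values of 74 occupy positions 6–7 → average rank (6+7)/2 = 6.5.
D has value 67 → rank 9.

9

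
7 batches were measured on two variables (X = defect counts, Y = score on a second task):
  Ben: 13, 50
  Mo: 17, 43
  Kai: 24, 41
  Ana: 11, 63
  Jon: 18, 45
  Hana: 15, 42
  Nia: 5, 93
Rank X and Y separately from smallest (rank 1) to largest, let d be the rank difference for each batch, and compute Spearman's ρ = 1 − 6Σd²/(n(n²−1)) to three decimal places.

Ranks of variable 1: 3, 5, 7, 2, 6, 4, 1
Ranks of variable 2: 5, 3, 1, 6, 4, 2, 7
d = r₁ − r₂: -2, 2, 6, -4, 2, 2, -6
d²: 4, 4, 36, 16, 4, 4, 36; Σd² = 104
ρ = 1 − 6·104/(7·48) = 1 − 624/336 = -0.857

-0.857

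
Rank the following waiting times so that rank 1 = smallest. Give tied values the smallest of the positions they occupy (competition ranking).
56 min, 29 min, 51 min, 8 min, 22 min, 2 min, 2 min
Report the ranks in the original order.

Sorted (ascending): 2, 2, 8, 22, 29, 51, 56
The 2 values of 2 occupy positions 1–2 → each gets rank 1.

7, 5, 6, 3, 4, 1, 1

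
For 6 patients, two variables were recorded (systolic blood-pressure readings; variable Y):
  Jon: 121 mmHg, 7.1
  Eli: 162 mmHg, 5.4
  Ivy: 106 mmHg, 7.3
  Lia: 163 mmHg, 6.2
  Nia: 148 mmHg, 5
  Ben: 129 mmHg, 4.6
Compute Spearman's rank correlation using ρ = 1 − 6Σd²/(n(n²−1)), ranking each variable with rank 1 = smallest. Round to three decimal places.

Ranks of variable 1: 2, 5, 1, 6, 4, 3
Ranks of variable 2: 5, 3, 6, 4, 2, 1
d = r₁ − r₂: -3, 2, -5, 2, 2, 2
d²: 9, 4, 25, 4, 4, 4; Σd² = 50
ρ = 1 − 6·50/(6·35) = 1 − 300/210 = -0.429

-0.429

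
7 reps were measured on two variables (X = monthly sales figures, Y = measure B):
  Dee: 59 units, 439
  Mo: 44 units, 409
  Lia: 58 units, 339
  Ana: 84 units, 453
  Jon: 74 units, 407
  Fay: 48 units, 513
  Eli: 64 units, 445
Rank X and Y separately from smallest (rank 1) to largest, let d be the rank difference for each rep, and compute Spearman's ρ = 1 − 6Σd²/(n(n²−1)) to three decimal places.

0.107

Ranks of variable 1: 4, 1, 3, 7, 6, 2, 5
Ranks of variable 2: 4, 3, 1, 6, 2, 7, 5
d = r₁ − r₂: 0, -2, 2, 1, 4, -5, 0
d²: 0, 4, 4, 1, 16, 25, 0; Σd² = 50
ρ = 1 − 6·50/(7·48) = 1 − 300/336 = 0.107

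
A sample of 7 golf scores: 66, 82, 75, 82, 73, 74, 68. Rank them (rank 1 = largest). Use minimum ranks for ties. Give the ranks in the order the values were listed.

Sorted (descending): 82, 82, 75, 74, 73, 68, 66
The 2 values of 82 occupy positions 1–2 → each gets rank 1.

7, 1, 3, 1, 5, 4, 6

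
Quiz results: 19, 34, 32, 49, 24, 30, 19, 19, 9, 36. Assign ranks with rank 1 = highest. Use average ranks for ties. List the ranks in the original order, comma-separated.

8, 3, 4, 1, 6, 5, 8, 8, 10, 2

Sorted (descending): 49, 36, 34, 32, 30, 24, 19, 19, 19, 9
The 3 values of 19 occupy positions 7–9 → average rank 8.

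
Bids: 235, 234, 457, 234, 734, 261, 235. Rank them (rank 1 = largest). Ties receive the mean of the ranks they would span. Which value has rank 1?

734

Sorted (descending): 734, 457, 261, 235, 235, 234, 234
The 2 values of 235 occupy positions 4–5 → average rank (4+5)/2 = 4.5.
The 2 values of 234 occupy positions 6–7 → average rank (6+7)/2 = 6.5.
Rank 1 → value 734.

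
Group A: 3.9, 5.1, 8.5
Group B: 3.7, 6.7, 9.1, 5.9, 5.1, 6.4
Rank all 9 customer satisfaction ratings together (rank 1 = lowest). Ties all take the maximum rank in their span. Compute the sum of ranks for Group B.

Sorted (ascending): 3.7, 3.9, 5.1, 5.1, 5.9, 6.4, 6.7, 8.5, 9.1
The 2 values of 5.1 occupy positions 3–4 → each gets rank 4.
Group B values → pooled ranks: 3.7→1, 6.7→7, 9.1→9, 5.9→5, 5.1→4, 6.4→6
Rank sum = 1 + 7 + 9 + 5 + 4 + 6 = 32

32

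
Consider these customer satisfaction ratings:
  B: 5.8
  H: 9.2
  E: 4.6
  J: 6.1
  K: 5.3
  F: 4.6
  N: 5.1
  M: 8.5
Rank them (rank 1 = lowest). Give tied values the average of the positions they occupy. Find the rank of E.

1.5

Sorted (ascending): 4.6, 4.6, 5.1, 5.3, 5.8, 6.1, 8.5, 9.2
The 2 values of 4.6 occupy positions 1–2 → average rank (1+2)/2 = 1.5.
E has value 4.6 → rank 1.5.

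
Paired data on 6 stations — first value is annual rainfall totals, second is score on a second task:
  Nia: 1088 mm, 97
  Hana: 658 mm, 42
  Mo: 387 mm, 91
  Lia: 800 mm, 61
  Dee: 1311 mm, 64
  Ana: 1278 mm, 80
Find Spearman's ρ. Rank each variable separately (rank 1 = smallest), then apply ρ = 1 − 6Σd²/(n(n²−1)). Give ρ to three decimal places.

Ranks of variable 1: 4, 2, 1, 3, 6, 5
Ranks of variable 2: 6, 1, 5, 2, 3, 4
d = r₁ − r₂: -2, 1, -4, 1, 3, 1
d²: 4, 1, 16, 1, 9, 1; Σd² = 32
ρ = 1 − 6·32/(6·35) = 1 − 192/210 = 0.086

0.086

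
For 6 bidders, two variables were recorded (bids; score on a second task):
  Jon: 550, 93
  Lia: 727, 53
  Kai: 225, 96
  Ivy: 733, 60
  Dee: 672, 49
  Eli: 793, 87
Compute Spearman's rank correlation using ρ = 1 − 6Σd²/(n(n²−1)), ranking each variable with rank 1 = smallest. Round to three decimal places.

-0.429

Ranks of variable 1: 2, 4, 1, 5, 3, 6
Ranks of variable 2: 5, 2, 6, 3, 1, 4
d = r₁ − r₂: -3, 2, -5, 2, 2, 2
d²: 9, 4, 25, 4, 4, 4; Σd² = 50
ρ = 1 − 6·50/(6·35) = 1 − 300/210 = -0.429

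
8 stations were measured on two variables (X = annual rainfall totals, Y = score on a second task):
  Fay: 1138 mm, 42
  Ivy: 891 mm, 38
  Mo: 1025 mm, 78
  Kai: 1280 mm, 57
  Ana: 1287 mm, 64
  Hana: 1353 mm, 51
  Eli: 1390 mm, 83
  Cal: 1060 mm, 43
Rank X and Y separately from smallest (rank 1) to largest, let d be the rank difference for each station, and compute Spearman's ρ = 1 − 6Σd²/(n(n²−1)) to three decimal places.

0.548

Ranks of variable 1: 4, 1, 2, 5, 6, 7, 8, 3
Ranks of variable 2: 2, 1, 7, 5, 6, 4, 8, 3
d = r₁ − r₂: 2, 0, -5, 0, 0, 3, 0, 0
d²: 4, 0, 25, 0, 0, 9, 0, 0; Σd² = 38
ρ = 1 − 6·38/(8·63) = 1 − 228/504 = 0.548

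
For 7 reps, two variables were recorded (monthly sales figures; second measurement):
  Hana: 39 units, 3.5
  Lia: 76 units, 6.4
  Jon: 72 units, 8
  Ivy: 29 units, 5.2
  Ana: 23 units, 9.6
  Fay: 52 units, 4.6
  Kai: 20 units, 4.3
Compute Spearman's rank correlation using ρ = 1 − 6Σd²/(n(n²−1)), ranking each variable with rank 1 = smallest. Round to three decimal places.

Ranks of variable 1: 4, 7, 6, 3, 2, 5, 1
Ranks of variable 2: 1, 5, 6, 4, 7, 3, 2
d = r₁ − r₂: 3, 2, 0, -1, -5, 2, -1
d²: 9, 4, 0, 1, 25, 4, 1; Σd² = 44
ρ = 1 − 6·44/(7·48) = 1 − 264/336 = 0.214

0.214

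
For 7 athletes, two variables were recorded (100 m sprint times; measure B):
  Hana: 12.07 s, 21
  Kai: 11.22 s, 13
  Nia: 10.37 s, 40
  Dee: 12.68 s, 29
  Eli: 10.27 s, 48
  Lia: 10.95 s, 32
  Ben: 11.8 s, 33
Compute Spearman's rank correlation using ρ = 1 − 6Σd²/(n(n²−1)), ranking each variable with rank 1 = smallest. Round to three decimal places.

Ranks of variable 1: 6, 4, 2, 7, 1, 3, 5
Ranks of variable 2: 2, 1, 6, 3, 7, 4, 5
d = r₁ − r₂: 4, 3, -4, 4, -6, -1, 0
d²: 16, 9, 16, 16, 36, 1, 0; Σd² = 94
ρ = 1 − 6·94/(7·48) = 1 − 564/336 = -0.679

-0.679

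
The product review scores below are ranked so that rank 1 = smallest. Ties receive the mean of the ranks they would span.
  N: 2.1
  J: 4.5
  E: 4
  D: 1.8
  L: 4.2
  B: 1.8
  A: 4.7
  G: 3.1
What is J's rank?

Sorted (ascending): 1.8, 1.8, 2.1, 3.1, 4, 4.2, 4.5, 4.7
The 2 values of 1.8 occupy positions 1–2 → average rank (1+2)/2 = 1.5.
J has value 4.5 → rank 7.

7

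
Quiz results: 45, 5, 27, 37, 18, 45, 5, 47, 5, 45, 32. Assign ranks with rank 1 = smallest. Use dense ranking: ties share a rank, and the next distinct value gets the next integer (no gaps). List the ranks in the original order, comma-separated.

6, 1, 3, 5, 2, 6, 1, 7, 1, 6, 4

Sorted (ascending): 5, 5, 5, 18, 27, 32, 37, 45, 45, 45, 47
The 3 values of 5 share dense rank 1.
The 3 values of 45 share dense rank 6.
Remaining distinct values take the next consecutive integers.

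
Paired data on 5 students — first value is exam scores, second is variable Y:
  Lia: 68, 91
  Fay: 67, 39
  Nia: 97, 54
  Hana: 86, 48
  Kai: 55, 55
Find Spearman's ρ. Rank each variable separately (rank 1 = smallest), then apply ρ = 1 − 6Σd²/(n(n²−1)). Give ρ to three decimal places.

Ranks of variable 1: 3, 2, 5, 4, 1
Ranks of variable 2: 5, 1, 3, 2, 4
d = r₁ − r₂: -2, 1, 2, 2, -3
d²: 4, 1, 4, 4, 9; Σd² = 22
ρ = 1 − 6·22/(5·24) = 1 − 132/120 = -0.100

-0.100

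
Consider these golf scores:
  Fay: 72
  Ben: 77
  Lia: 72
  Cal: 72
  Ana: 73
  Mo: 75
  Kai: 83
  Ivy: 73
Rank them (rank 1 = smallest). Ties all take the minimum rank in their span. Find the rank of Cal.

Sorted (ascending): 72, 72, 72, 73, 73, 75, 77, 83
The 3 values of 72 occupy positions 1–3 → each gets rank 1.
The 2 values of 73 occupy positions 4–5 → each gets rank 4.
Cal has value 72 → rank 1.

1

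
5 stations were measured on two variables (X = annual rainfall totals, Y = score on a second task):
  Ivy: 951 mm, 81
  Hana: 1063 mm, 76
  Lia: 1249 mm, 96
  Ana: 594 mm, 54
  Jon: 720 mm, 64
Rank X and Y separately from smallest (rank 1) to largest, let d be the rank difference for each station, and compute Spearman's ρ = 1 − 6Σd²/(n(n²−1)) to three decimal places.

Ranks of variable 1: 3, 4, 5, 1, 2
Ranks of variable 2: 4, 3, 5, 1, 2
d = r₁ − r₂: -1, 1, 0, 0, 0
d²: 1, 1, 0, 0, 0; Σd² = 2
ρ = 1 − 6·2/(5·24) = 1 − 12/120 = 0.900

0.900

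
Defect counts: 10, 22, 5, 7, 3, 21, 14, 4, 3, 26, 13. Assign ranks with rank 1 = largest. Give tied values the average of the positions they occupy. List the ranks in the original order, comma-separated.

Sorted (descending): 26, 22, 21, 14, 13, 10, 7, 5, 4, 3, 3
The 2 values of 3 occupy positions 10–11 → average rank (10+11)/2 = 10.5.

6, 2, 8, 7, 10.5, 3, 4, 9, 10.5, 1, 5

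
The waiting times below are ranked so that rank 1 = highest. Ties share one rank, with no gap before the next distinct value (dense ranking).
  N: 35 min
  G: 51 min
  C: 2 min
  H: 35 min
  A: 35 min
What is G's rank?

1

Sorted (descending): 51, 35, 35, 35, 2
The 3 values of 35 share dense rank 2.
Remaining distinct values take the next consecutive integers.
G has value 51 min → rank 1.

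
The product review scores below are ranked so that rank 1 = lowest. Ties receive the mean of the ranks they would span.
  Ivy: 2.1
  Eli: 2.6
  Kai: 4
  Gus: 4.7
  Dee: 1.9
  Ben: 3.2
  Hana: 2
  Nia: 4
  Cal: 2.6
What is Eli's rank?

4.5

Sorted (ascending): 1.9, 2, 2.1, 2.6, 2.6, 3.2, 4, 4, 4.7
The 2 values of 2.6 occupy positions 4–5 → average rank (4+5)/2 = 4.5.
The 2 values of 4 occupy positions 7–8 → average rank (7+8)/2 = 7.5.
Eli has value 2.6 → rank 4.5.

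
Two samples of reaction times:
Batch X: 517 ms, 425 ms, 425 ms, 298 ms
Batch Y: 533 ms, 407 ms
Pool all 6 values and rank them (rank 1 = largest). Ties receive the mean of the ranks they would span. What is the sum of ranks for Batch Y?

6

Sorted (descending): 533, 517, 425, 425, 407, 298
The 2 values of 425 occupy positions 3–4 → average rank (3+4)/2 = 3.5.
Batch Y values → pooled ranks: 533→1, 407→5
Rank sum = 1 + 5 = 6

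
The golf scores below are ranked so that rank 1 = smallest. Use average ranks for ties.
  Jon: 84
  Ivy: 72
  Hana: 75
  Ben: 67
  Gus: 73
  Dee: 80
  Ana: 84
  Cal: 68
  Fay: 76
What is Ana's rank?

8.5

Sorted (ascending): 67, 68, 72, 73, 75, 76, 80, 84, 84
The 2 values of 84 occupy positions 8–9 → average rank (8+9)/2 = 8.5.
Ana has value 84 → rank 8.5.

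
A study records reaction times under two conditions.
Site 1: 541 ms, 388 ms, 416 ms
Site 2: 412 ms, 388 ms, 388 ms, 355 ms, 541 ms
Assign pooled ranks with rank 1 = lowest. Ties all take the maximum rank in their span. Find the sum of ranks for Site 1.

18

Sorted (ascending): 355, 388, 388, 388, 412, 416, 541, 541
The 3 values of 388 occupy positions 2–4 → each gets rank 4.
The 2 values of 541 occupy positions 7–8 → each gets rank 8.
Site 1 values → pooled ranks: 541→8, 388→4, 416→6
Rank sum = 8 + 4 + 6 = 18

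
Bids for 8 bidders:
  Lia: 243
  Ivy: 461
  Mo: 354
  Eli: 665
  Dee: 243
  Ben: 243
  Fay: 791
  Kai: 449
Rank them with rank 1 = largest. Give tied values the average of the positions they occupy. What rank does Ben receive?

Sorted (descending): 791, 665, 461, 449, 354, 243, 243, 243
The 3 values of 243 occupy positions 6–8 → average rank 7.
Ben has value 243 → rank 7.

7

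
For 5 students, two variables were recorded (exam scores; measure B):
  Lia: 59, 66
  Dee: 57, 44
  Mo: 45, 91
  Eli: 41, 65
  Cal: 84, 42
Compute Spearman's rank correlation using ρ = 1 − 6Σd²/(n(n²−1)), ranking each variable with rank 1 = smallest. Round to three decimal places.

Ranks of variable 1: 4, 3, 2, 1, 5
Ranks of variable 2: 4, 2, 5, 3, 1
d = r₁ − r₂: 0, 1, -3, -2, 4
d²: 0, 1, 9, 4, 16; Σd² = 30
ρ = 1 − 6·30/(5·24) = 1 − 180/120 = -0.500

-0.500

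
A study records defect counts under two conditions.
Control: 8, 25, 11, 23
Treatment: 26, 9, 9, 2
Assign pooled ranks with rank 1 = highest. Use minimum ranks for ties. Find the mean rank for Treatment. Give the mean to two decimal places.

Sorted (descending): 26, 25, 23, 11, 9, 9, 8, 2
The 2 values of 9 occupy positions 5–6 → each gets rank 5.
Treatment values → pooled ranks: 26→1, 9→5, 9→5, 2→8
Mean rank = (1 + 5 + 5 + 8) / 4 = 4.75

4.75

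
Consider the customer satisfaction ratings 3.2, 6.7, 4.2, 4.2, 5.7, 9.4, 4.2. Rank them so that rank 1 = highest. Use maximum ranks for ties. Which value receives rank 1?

Sorted (descending): 9.4, 6.7, 5.7, 4.2, 4.2, 4.2, 3.2
The 3 values of 4.2 occupy positions 4–6 → each gets rank 6.
Rank 1 → value 9.4.

9.4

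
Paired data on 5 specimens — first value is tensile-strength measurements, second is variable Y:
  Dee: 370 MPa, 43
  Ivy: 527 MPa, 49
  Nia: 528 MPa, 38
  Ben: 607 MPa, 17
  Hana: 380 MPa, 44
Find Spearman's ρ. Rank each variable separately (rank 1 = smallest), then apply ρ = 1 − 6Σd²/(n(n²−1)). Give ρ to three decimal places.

Ranks of variable 1: 1, 3, 4, 5, 2
Ranks of variable 2: 3, 5, 2, 1, 4
d = r₁ − r₂: -2, -2, 2, 4, -2
d²: 4, 4, 4, 16, 4; Σd² = 32
ρ = 1 − 6·32/(5·24) = 1 − 192/120 = -0.600

-0.600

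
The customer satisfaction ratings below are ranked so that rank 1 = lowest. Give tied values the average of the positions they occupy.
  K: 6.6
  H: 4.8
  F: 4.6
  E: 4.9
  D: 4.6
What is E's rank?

4

Sorted (ascending): 4.6, 4.6, 4.8, 4.9, 6.6
The 2 values of 4.6 occupy positions 1–2 → average rank (1+2)/2 = 1.5.
E has value 4.9 → rank 4.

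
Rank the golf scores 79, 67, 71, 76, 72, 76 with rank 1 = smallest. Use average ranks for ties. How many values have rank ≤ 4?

3

Sorted (ascending): 67, 71, 72, 76, 76, 79
The 2 values of 76 occupy positions 4–5 → average rank (4+5)/2 = 4.5.
Ranks ≤ 4: {1, 2, 3} → 3 values.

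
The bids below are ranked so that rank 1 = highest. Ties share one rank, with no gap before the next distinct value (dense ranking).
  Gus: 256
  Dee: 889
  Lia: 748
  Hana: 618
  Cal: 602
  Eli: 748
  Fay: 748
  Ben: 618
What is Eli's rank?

2

Sorted (descending): 889, 748, 748, 748, 618, 618, 602, 256
The 3 values of 748 share dense rank 2.
The 2 values of 618 share dense rank 3.
Remaining distinct values take the next consecutive integers.
Eli has value 748 → rank 2.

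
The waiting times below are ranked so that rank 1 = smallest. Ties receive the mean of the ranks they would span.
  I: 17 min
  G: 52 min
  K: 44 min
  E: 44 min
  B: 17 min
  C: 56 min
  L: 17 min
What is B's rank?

Sorted (ascending): 17, 17, 17, 44, 44, 52, 56
The 3 values of 17 occupy positions 1–3 → average rank 2.
The 2 values of 44 occupy positions 4–5 → average rank (4+5)/2 = 4.5.
B has value 17 min → rank 2.

2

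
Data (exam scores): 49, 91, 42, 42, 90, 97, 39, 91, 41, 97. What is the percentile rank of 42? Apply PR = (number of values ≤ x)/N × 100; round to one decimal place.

40.0

N = 10.
Strictly below 42: 2. Equal to 42: 2.
PR = 4/10 × 100 = 40.0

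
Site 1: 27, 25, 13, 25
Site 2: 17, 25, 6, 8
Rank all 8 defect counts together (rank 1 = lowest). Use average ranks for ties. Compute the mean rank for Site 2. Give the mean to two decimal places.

3.25

Sorted (ascending): 6, 8, 13, 17, 25, 25, 25, 27
The 3 values of 25 occupy positions 5–7 → average rank 6.
Site 2 values → pooled ranks: 17→4, 25→6, 6→1, 8→2
Mean rank = (4 + 6 + 1 + 2) / 4 = 3.25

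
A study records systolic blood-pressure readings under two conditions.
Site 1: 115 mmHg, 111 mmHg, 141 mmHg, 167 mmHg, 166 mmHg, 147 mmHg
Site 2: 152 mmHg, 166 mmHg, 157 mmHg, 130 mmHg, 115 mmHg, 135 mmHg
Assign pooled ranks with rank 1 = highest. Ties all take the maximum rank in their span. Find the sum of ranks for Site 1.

40

Sorted (descending): 167, 166, 166, 157, 152, 147, 141, 135, 130, 115, 115, 111
The 2 values of 166 occupy positions 2–3 → each gets rank 3.
The 2 values of 115 occupy positions 10–11 → each gets rank 11.
Site 1 values → pooled ranks: 115→11, 111→12, 141→7, 167→1, 166→3, 147→6
Rank sum = 11 + 12 + 7 + 1 + 3 + 6 = 40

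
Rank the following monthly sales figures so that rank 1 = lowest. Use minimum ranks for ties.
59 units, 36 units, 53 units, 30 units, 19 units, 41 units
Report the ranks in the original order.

6, 3, 5, 2, 1, 4

Sorted (ascending): 19, 30, 36, 41, 53, 59
No ties — each value takes its position as its rank.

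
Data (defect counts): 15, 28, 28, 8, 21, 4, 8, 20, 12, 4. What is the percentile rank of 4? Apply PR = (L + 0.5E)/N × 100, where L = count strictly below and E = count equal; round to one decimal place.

N = 10.
Strictly below 4: 0. Equal to 4: 2.
PR = (0 + 0.5·2)/10 × 100 = 10.0

10.0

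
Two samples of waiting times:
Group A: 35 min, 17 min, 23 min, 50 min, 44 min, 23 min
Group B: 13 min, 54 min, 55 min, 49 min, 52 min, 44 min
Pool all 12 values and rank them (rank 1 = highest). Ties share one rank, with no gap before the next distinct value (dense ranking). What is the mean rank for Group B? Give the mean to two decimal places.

Sorted (descending): 55, 54, 52, 50, 49, 44, 44, 35, 23, 23, 17, 13
The 2 values of 44 share dense rank 6.
The 2 values of 23 share dense rank 8.
Remaining distinct values take the next consecutive integers.
Group B values → pooled ranks: 13→10, 54→2, 55→1, 49→5, 52→3, 44→6
Mean rank = (10 + 2 + 1 + 5 + 3 + 6) / 6 = 4.50

4.50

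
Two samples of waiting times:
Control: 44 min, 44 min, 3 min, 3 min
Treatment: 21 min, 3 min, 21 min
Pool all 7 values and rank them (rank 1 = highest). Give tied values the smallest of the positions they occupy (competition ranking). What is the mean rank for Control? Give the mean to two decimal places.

Sorted (descending): 44, 44, 21, 21, 3, 3, 3
The 2 values of 44 occupy positions 1–2 → each gets rank 1.
The 2 values of 21 occupy positions 3–4 → each gets rank 3.
The 3 values of 3 occupy positions 5–7 → each gets rank 5.
Control values → pooled ranks: 44→1, 44→1, 3→5, 3→5
Mean rank = (1 + 1 + 5 + 5) / 4 = 3.00

3.00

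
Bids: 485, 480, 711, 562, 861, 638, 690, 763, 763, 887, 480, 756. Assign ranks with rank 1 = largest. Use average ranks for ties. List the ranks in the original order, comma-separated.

10, 11.5, 6, 9, 2, 8, 7, 3.5, 3.5, 1, 11.5, 5

Sorted (descending): 887, 861, 763, 763, 756, 711, 690, 638, 562, 485, 480, 480
The 2 values of 763 occupy positions 3–4 → average rank (3+4)/2 = 3.5.
The 2 values of 480 occupy positions 11–12 → average rank (11+12)/2 = 11.5.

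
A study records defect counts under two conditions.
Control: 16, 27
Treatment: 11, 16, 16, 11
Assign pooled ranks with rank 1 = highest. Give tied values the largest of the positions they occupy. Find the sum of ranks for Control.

5

Sorted (descending): 27, 16, 16, 16, 11, 11
The 3 values of 16 occupy positions 2–4 → each gets rank 4.
The 2 values of 11 occupy positions 5–6 → each gets rank 6.
Control values → pooled ranks: 16→4, 27→1
Rank sum = 4 + 1 = 5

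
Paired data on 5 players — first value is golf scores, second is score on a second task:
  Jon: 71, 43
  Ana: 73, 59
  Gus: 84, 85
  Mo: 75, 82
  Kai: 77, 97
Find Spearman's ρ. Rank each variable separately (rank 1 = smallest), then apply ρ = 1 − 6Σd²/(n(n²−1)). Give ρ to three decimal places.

Ranks of variable 1: 1, 2, 5, 3, 4
Ranks of variable 2: 1, 2, 4, 3, 5
d = r₁ − r₂: 0, 0, 1, 0, -1
d²: 0, 0, 1, 0, 1; Σd² = 2
ρ = 1 − 6·2/(5·24) = 1 − 12/120 = 0.900

0.900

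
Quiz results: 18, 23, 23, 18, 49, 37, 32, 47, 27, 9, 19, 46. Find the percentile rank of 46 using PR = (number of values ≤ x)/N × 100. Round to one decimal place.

N = 12.
Strictly below 46: 9. Equal to 46: 1.
PR = 10/12 × 100 = 83.3

83.3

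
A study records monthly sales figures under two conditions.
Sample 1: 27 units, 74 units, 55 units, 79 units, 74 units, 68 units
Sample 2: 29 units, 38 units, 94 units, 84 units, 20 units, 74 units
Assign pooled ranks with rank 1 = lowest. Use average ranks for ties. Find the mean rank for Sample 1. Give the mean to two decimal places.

6.50

Sorted (ascending): 20, 27, 29, 38, 55, 68, 74, 74, 74, 79, 84, 94
The 3 values of 74 occupy positions 7–9 → average rank 8.
Sample 1 values → pooled ranks: 27→2, 74→8, 55→5, 79→10, 74→8, 68→6
Mean rank = (2 + 8 + 5 + 10 + 8 + 6) / 6 = 6.50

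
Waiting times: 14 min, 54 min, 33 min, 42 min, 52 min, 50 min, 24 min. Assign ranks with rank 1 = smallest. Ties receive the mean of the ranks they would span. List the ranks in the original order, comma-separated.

1, 7, 3, 4, 6, 5, 2

Sorted (ascending): 14, 24, 33, 42, 50, 52, 54
No ties — each value takes its position as its rank.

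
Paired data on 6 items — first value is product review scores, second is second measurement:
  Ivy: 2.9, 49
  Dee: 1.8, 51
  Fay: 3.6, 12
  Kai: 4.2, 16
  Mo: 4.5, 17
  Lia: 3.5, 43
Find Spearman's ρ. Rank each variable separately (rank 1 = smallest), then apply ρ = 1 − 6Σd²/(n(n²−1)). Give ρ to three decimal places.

-0.771

Ranks of variable 1: 2, 1, 4, 5, 6, 3
Ranks of variable 2: 5, 6, 1, 2, 3, 4
d = r₁ − r₂: -3, -5, 3, 3, 3, -1
d²: 9, 25, 9, 9, 9, 1; Σd² = 62
ρ = 1 − 6·62/(6·35) = 1 − 372/210 = -0.771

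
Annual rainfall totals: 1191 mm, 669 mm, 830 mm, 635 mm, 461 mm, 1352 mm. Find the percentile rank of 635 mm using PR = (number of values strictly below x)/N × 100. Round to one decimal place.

N = 6.
Strictly below 635: 1. Equal to 635: 1.
PR = 1/6 × 100 = 16.7

16.7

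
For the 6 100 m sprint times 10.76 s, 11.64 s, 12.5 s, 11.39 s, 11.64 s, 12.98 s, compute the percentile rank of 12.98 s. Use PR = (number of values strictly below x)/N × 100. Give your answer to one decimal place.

N = 6.
Strictly below 12.98: 5. Equal to 12.98: 1.
PR = 5/6 × 100 = 83.3

83.3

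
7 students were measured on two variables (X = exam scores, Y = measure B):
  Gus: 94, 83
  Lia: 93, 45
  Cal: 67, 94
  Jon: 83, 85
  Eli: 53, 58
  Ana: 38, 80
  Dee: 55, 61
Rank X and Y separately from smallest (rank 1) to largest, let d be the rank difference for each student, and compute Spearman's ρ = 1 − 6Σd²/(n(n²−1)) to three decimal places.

0.143

Ranks of variable 1: 7, 6, 4, 5, 2, 1, 3
Ranks of variable 2: 5, 1, 7, 6, 2, 4, 3
d = r₁ − r₂: 2, 5, -3, -1, 0, -3, 0
d²: 4, 25, 9, 1, 0, 9, 0; Σd² = 48
ρ = 1 − 6·48/(7·48) = 1 − 288/336 = 0.143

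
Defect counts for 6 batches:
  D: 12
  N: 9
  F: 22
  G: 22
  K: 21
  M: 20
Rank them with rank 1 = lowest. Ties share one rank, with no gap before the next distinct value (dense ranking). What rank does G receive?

Sorted (ascending): 9, 12, 20, 21, 22, 22
The 2 values of 22 share dense rank 5.
Remaining distinct values take the next consecutive integers.
G has value 22 → rank 5.

5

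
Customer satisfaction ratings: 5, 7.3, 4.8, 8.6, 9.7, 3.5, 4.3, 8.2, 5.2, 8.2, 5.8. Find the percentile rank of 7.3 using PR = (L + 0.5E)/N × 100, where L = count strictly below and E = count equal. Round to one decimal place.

59.1

N = 11.
Strictly below 7.3: 6. Equal to 7.3: 1.
PR = (6 + 0.5·1)/11 × 100 = 59.1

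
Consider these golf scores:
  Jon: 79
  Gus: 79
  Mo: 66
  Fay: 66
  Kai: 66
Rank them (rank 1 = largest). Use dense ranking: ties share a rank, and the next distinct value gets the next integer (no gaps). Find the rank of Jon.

1

Sorted (descending): 79, 79, 66, 66, 66
The 2 values of 79 share dense rank 1.
The 3 values of 66 share dense rank 2.
Jon has value 79 → rank 1.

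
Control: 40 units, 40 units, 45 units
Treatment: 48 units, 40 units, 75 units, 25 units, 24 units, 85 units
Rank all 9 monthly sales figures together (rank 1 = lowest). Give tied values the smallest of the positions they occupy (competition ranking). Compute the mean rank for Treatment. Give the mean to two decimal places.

Sorted (ascending): 24, 25, 40, 40, 40, 45, 48, 75, 85
The 3 values of 40 occupy positions 3–5 → each gets rank 3.
Treatment values → pooled ranks: 48→7, 40→3, 75→8, 25→2, 24→1, 85→9
Mean rank = (7 + 3 + 8 + 2 + 1 + 9) / 6 = 5.00

5.00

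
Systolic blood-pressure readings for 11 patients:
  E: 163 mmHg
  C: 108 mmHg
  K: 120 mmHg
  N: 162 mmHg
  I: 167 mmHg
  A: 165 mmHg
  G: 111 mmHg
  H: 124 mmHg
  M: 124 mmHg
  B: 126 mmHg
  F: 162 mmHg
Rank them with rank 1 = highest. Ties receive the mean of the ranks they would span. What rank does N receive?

4.5

Sorted (descending): 167, 165, 163, 162, 162, 126, 124, 124, 120, 111, 108
The 2 values of 162 occupy positions 4–5 → average rank (4+5)/2 = 4.5.
The 2 values of 124 occupy positions 7–8 → average rank (7+8)/2 = 7.5.
N has value 162 mmHg → rank 4.5.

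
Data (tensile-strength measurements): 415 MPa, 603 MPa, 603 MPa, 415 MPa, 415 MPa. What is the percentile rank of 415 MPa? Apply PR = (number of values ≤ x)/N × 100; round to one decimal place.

N = 5.
Strictly below 415: 0. Equal to 415: 3.
PR = 3/5 × 100 = 60.0

60.0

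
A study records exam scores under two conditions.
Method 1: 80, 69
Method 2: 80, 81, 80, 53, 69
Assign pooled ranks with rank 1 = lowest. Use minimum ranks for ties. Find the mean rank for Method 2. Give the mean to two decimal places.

Sorted (ascending): 53, 69, 69, 80, 80, 80, 81
The 2 values of 69 occupy positions 2–3 → each gets rank 2.
The 3 values of 80 occupy positions 4–6 → each gets rank 4.
Method 2 values → pooled ranks: 80→4, 81→7, 80→4, 53→1, 69→2
Mean rank = (4 + 7 + 4 + 1 + 2) / 5 = 3.60

3.60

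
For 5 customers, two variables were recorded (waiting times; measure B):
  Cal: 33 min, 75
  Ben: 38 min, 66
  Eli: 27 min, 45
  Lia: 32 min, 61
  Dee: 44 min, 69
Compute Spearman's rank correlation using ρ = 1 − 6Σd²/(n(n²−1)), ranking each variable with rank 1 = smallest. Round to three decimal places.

Ranks of variable 1: 3, 4, 1, 2, 5
Ranks of variable 2: 5, 3, 1, 2, 4
d = r₁ − r₂: -2, 1, 0, 0, 1
d²: 4, 1, 0, 0, 1; Σd² = 6
ρ = 1 − 6·6/(5·24) = 1 − 36/120 = 0.700

0.700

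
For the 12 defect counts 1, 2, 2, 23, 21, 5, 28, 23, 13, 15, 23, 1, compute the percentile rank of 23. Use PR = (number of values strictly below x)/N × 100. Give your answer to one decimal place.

66.7

N = 12.
Strictly below 23: 8. Equal to 23: 3.
PR = 8/12 × 100 = 66.7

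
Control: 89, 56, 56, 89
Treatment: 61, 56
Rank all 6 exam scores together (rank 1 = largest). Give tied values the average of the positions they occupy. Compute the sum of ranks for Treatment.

8

Sorted (descending): 89, 89, 61, 56, 56, 56
The 2 values of 89 occupy positions 1–2 → average rank (1+2)/2 = 1.5.
The 3 values of 56 occupy positions 4–6 → average rank 5.
Treatment values → pooled ranks: 61→3, 56→5
Rank sum = 3 + 5 = 8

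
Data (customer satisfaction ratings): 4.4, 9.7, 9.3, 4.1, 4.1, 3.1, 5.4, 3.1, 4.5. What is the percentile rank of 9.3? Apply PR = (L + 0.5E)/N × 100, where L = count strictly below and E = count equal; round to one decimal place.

N = 9.
Strictly below 9.3: 7. Equal to 9.3: 1.
PR = (7 + 0.5·1)/9 × 100 = 83.3

83.3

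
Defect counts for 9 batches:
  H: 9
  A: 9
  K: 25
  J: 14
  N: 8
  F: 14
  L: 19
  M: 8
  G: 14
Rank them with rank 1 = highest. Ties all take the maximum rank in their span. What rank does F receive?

Sorted (descending): 25, 19, 14, 14, 14, 9, 9, 8, 8
The 3 values of 14 occupy positions 3–5 → each gets rank 5.
The 2 values of 9 occupy positions 6–7 → each gets rank 7.
The 2 values of 8 occupy positions 8–9 → each gets rank 9.
F has value 14 → rank 5.

5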